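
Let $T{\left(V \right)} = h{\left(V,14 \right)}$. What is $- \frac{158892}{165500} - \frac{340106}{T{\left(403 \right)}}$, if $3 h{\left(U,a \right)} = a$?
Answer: $- \frac{21108106686}{289625} \approx -72881.0$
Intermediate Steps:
$h{\left(U,a \right)} = \frac{a}{3}$
$T{\left(V \right)} = \frac{14}{3}$ ($T{\left(V \right)} = \frac{1}{3} \cdot 14 = \frac{14}{3}$)
$- \frac{158892}{165500} - \frac{340106}{T{\left(403 \right)}} = - \frac{158892}{165500} - \frac{340106}{\frac{14}{3}} = \left(-158892\right) \frac{1}{165500} - \frac{510159}{7} = - \frac{39723}{41375} - \frac{510159}{7} = - \frac{21108106686}{289625}$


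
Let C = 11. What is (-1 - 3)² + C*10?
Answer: 126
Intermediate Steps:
(-1 - 3)² + C*10 = (-1 - 3)² + 11*10 = (-4)² + 110 = 16 + 110 = 126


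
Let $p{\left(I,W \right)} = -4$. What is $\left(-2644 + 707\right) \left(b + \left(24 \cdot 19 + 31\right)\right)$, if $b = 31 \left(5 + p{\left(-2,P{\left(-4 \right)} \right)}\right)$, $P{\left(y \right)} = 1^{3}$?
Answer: $-1003366$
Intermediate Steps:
$P{\left(y \right)} = 1$
$b = 31$ ($b = 31 \left(5 - 4\right) = 31 \cdot 1 = 31$)
$\left(-2644 + 707\right) \left(b + \left(24 \cdot 19 + 31\right)\right) = \left(-2644 + 707\right) \left(31 + \left(24 \cdot 19 + 31\right)\right) = - 1937 \left(31 + \left(456 + 31\right)\right) = - 1937 \left(31 + 487\right) = \left(-1937\right) 518 = -1003366$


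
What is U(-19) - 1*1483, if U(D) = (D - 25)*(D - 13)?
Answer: -75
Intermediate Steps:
U(D) = (-25 + D)*(-13 + D)
U(-19) - 1*1483 = (325 + (-19)**2 - 38*(-19)) - 1*1483 = (325 + 361 + 722) - 1483 = 1408 - 1483 = -75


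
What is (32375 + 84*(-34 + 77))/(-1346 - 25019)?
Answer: -35987/26365 ≈ -1.3650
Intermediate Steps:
(32375 + 84*(-34 + 77))/(-1346 - 25019) = (32375 + 84*43)/(-26365) = (32375 + 3612)*(-1/26365) = 35987*(-1/26365) = -35987/26365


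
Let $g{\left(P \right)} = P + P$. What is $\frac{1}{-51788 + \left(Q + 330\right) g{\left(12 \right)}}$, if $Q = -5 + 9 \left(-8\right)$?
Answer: $- \frac{1}{45716} \approx -2.1874 \cdot 10^{-5}$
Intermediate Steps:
$Q = -77$ ($Q = -5 - 72 = -77$)
$g{\left(P \right)} = 2 P$
$\frac{1}{-51788 + \left(Q + 330\right) g{\left(12 \right)}} = \frac{1}{-51788 + \left(-77 + 330\right) 2 \cdot 12} = \frac{1}{-51788 + 253 \cdot 24} = \frac{1}{-51788 + 6072} = \frac{1}{-45716} = - \frac{1}{45716}$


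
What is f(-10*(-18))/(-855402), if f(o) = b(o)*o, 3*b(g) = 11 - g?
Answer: 1690/142567 ≈ 0.011854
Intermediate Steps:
b(g) = 11/3 - g/3 (b(g) = (11 - g)/3 = 11/3 - g/3)
f(o) = o*(11/3 - o/3) (f(o) = (11/3 - o/3)*o = o*(11/3 - o/3))
f(-10*(-18))/(-855402) = ((-10*(-18))*(11 - (-10)*(-18))/3)/(-855402) = ((⅓)*180*(11 - 1*180))*(-1/855402) = ((⅓)*180*(11 - 180))*(-1/855402) = ((⅓)*180*(-169))*(-1/855402) = -10140*(-1/855402) = 1690/142567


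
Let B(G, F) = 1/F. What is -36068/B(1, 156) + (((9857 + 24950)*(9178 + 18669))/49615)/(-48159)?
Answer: -13444267554221809/2389408785 ≈ -5.6266e+6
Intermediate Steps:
-36068/B(1, 156) + (((9857 + 24950)*(9178 + 18669))/49615)/(-48159) = -36068/(1/156) + (((9857 + 24950)*(9178 + 18669))/49615)/(-48159) = -36068/1/156 + ((34807*27847)*(1/49615))*(-1/48159) = -36068*156 + (969270529*(1/49615))*(-1/48159) = -5626608 + (969270529/49615)*(-1/48159) = -5626608 - 969270529/2389408785 = -13444267554221809/2389408785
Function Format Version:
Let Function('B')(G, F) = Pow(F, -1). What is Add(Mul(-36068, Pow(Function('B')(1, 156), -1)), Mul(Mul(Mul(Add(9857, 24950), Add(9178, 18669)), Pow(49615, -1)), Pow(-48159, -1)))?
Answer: Rational(-13444267554221809, 2389408785) ≈ -5.6266e+6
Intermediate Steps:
Add(Mul(-36068, Pow(Function('B')(1, 156), -1)), Mul(Mul(Mul(Add(9857, 24950), Add(9178, 18669)), Pow(49615, -1)), Pow(-48159, -1))) = Add(Mul(-36068, Pow(Pow(156, -1), -1)), Mul(Mul(Mul(Add(9857, 24950), Add(9178, 18669)), Pow(49615, -1)), Pow(-48159, -1))) = Add(Mul(-36068, Pow(Rational(1, 156), -1)), Mul(Mul(Mul(34807, 27847), Rational(1, 49615)), Rational(-1, 48159))) = Add(Mul(-36068, 156), Mul(Mul(969270529, Rational(1, 49615)), Rational(-1, 48159))) = Add(-5626608, Mul(Rational(969270529, 49615), Rational(-1, 48159))) = Add(-5626608, Rational(-969270529, 2389408785)) = Rational(-13444267554221809, 2389408785)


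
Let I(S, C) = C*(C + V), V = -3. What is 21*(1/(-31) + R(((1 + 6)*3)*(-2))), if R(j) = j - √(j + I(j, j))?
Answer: -27363/31 - 42*√462 ≈ -1785.4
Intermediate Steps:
I(S, C) = C*(-3 + C) (I(S, C) = C*(C - 3) = C*(-3 + C))
R(j) = j - √(j + j*(-3 + j))
21*(1/(-31) + R(((1 + 6)*3)*(-2))) = 21*(1/(-31) + (((1 + 6)*3)*(-2) - √((((1 + 6)*3)*(-2))*(-2 + ((1 + 6)*3)*(-2))))) = 21*(-1/31 + ((7*3)*(-2) - √(((7*3)*(-2))*(-2 + (7*3)*(-2))))) = 21*(-1/31 + (21*(-2) - √((21*(-2))*(-2 + 21*(-2))))) = 21*(-1/31 + (-42 - √(-42*(-2 - 42)))) = 21*(-1/31 + (-42 - √(-42*(-44)))) = 21*(-1/31 + (-42 - √1848)) = 21*(-1/31 + (-42 - 2*√462)) = 21*(-1303/31 - 2*√462) = -27363/31 - 42*√462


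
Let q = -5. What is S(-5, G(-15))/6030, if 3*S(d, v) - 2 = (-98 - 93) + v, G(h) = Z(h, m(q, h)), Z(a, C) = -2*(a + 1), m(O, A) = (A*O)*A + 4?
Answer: -161/18090 ≈ -0.0088999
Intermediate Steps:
m(O, A) = 4 + O*A**2 (m(O, A) = O*A**2 + 4 = 4 + O*A**2)
Z(a, C) = -2 - 2*a (Z(a, C) = -2*(1 + a) = -2 - 2*a)
G(h) = -2 - 2*h
S(d, v) = -63 + v/3 (S(d, v) = 2/3 + ((-98 - 93) + v)/3 = 2/3 + (-191 + v)/3 = 2/3 + (-191/3 + v/3) = -63 + v/3)
S(-5, G(-15))/6030 = (-63 + (-2 - 2*(-15))/3)/6030 = (-63 + (-2 + 30)/3)*(1/6030) = (-63 + (1/3)*28)*(1/6030) = (-63 + 28/3)*(1/6030) = -161/3*1/6030 = -161/18090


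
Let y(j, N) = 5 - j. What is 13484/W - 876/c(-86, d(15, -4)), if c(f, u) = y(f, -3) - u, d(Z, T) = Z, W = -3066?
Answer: -463825/29127 ≈ -15.924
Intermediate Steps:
c(f, u) = 5 - f - u (c(f, u) = (5 - f) - u = 5 - f - u)
13484/W - 876/c(-86, d(15, -4)) = 13484/(-3066) - 876/(5 - 1*(-86) - 1*15) = 13484*(-1/3066) - 876/(5 + 86 - 15) = -6742/1533 - 876/76 = -6742/1533 - 876*1/76 = -6742/1533 - 219/19 = -463825/29127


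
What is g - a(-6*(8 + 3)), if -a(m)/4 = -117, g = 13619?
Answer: 13151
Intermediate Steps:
a(m) = 468 (a(m) = -4*(-117) = 468)
g - a(-6*(8 + 3)) = 13619 - 1*468 = 13619 - 468 = 13151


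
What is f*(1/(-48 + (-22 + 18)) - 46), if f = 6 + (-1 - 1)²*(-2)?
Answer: 2393/26 ≈ 92.038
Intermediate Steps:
f = -2 (f = 6 + (-2)²*(-2) = 6 + 4*(-2) = 6 - 8 = -2)
f*(1/(-48 + (-22 + 18)) - 46) = -2*(1/(-48 + (-22 + 18)) - 46) = -2*(1/(-48 - 4) - 46) = -2*(1/(-52) - 46) = -2*(-1/52 - 46) = -2*(-2393/52) = 2393/26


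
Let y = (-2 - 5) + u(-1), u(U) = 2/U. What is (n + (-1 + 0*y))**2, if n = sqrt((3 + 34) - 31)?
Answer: (-1 + sqrt(6))**2 ≈ 2.1010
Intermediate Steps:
n = sqrt(6) (n = sqrt(37 - 31) = sqrt(6) ≈ 2.4495)
y = -9 (y = (-2 - 5) + 2/(-1) = -7 + 2*(-1) = -7 - 2 = -9)
(n + (-1 + 0*y))**2 = (sqrt(6) + (-1 + 0*(-9)))**2 = (sqrt(6) + (-1 + 0))**2 = (sqrt(6) - 1)**2 = (-1 + sqrt(6))**2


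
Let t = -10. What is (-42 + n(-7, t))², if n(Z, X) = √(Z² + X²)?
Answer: (42 - √149)² ≈ 887.65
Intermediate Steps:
n(Z, X) = √(X² + Z²)
(-42 + n(-7, t))² = (-42 + √((-10)² + (-7)²))² = (-42 + √(100 + 49))² = (-42 + √149)²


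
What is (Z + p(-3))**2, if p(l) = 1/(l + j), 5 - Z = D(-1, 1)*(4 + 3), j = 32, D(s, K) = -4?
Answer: 917764/841 ≈ 1091.3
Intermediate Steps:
Z = 33 (Z = 5 - (-4)*(4 + 3) = 5 - (-4)*7 = 5 - 1*(-28) = 5 + 28 = 33)
p(l) = 1/(32 + l) (p(l) = 1/(l + 32) = 1/(32 + l))
(Z + p(-3))**2 = (33 + 1/(32 - 3))**2 = (33 + 1/29)**2 = (958/29)**2 = 917764/841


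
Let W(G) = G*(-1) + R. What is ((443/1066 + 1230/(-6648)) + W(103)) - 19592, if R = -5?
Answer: -11633974643/590564 ≈ -19700.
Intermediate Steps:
W(G) = -5 - G (W(G) = G*(-1) - 5 = -G - 5 = -5 - G)
((443/1066 + 1230/(-6648)) + W(103)) - 19592 = ((443/1066 + 1230/(-6648)) + (-5 - 1*103)) - 19592 = ((443*(1/1066) + 1230*(-1/6648)) + (-5 - 103)) - 19592 = ((443/1066 - 205/1108) - 108) - 19592 = (136157/590564 - 108) - 19592 = -63644755/590564 - 19592 = -11633974643/590564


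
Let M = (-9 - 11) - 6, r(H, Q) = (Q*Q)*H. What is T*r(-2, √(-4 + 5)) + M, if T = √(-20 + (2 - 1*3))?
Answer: -26 - 2*I*√21 ≈ -26.0 - 9.1651*I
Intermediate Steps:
r(H, Q) = H*Q² (r(H, Q) = Q²*H = H*Q²)
T = I*√21 (T = √(-20 + (2 - 3)) = √(-20 - 1) = √(-21) = I*√21 ≈ 4.5826*I)
M = -26 (M = -20 - 6 = -26)
T*r(-2, √(-4 + 5)) + M = (I*√21)*(-2*(√(-4 + 5))²) - 26 = (I*√21)*(-2*(√1)²) - 26 = (I*√21)*(-2*1²) - 26 = (I*√21)*(-2*1) - 26 = (I*√21)*(-2) - 26 = -2*I*√21 - 26 = -26 - 2*I*√21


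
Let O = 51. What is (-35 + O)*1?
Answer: 16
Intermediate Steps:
(-35 + O)*1 = (-35 + 51)*1 = 16*1 = 16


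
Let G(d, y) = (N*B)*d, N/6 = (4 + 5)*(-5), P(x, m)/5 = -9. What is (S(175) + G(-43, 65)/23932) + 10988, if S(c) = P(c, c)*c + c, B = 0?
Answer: 3288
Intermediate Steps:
P(x, m) = -45 (P(x, m) = 5*(-9) = -45)
N = -270 (N = 6*((4 + 5)*(-5)) = 6*(9*(-5)) = 6*(-45) = -270)
G(d, y) = 0 (G(d, y) = (-270*0)*d = 0*d = 0)
S(c) = -44*c (S(c) = -45*c + c = -44*c)
(S(175) + G(-43, 65)/23932) + 10988 = (-44*175 + 0/23932) + 10988 = (-7700 + 0*(1/23932)) + 10988 = (-7700 + 0) + 10988 = -7700 + 10988 = 3288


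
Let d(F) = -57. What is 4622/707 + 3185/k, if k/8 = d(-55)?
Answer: -144163/322392 ≈ -0.44717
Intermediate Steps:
k = -456 (k = 8*(-57) = -456)
4622/707 + 3185/k = 4622/707 + 3185/(-456) = 4622*(1/707) + 3185*(-1/456) = 4622/707 - 3185/456 = -144163/322392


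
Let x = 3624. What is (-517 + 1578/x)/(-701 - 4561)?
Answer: 312005/3178248 ≈ 0.098169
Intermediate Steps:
(-517 + 1578/x)/(-701 - 4561) = (-517 + 1578/3624)/(-701 - 4561) = (-517 + 1578*(1/3624))/(-5262) = (-517 + 263/604)*(-1/5262) = -312005/604*(-1/5262) = 312005/3178248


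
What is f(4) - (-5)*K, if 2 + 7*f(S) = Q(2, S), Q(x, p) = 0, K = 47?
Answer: 1643/7 ≈ 234.71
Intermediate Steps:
f(S) = -2/7 (f(S) = -2/7 + (⅐)*0 = -2/7 + 0 = -2/7)
f(4) - (-5)*K = -2/7 - (-5)*47 = -2/7 - 1*(-235) = -2/7 + 235 = 1643/7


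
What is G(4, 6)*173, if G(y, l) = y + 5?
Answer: 1557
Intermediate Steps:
G(y, l) = 5 + y
G(4, 6)*173 = (5 + 4)*173 = 9*173 = 1557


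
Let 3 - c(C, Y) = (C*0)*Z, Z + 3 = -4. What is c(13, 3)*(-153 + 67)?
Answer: -258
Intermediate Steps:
Z = -7 (Z = -3 - 4 = -7)
c(C, Y) = 3 (c(C, Y) = 3 - C*0*(-7) = 3 - 0*(-7) = 3 - 1*0 = 3 + 0 = 3)
c(13, 3)*(-153 + 67) = 3*(-153 + 67) = 3*(-86) = -258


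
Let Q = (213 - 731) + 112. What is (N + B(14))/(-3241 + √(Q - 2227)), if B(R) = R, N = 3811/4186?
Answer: -9632715/2094338324 - 20805*I*√2633/14660368268 ≈ -0.0045994 - 7.282e-5*I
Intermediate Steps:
N = 3811/4186 (N = 3811*(1/4186) = 3811/4186 ≈ 0.91042)
Q = -406 (Q = -518 + 112 = -406)
(N + B(14))/(-3241 + √(Q - 2227)) = (3811/4186 + 14)/(-3241 + √(-406 - 2227)) = 62415/(4186*(-3241 + √(-2633))) = 62415/(4186*(-3241 + I*√2633))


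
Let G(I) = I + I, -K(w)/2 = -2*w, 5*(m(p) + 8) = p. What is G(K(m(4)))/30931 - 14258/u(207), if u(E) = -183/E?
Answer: 152149880742/9433955 ≈ 16128.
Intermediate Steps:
m(p) = -8 + p/5
K(w) = 4*w (K(w) = -(-4)*w = 4*w)
G(I) = 2*I
G(K(m(4)))/30931 - 14258/u(207) = (2*(4*(-8 + (1/5)*4)))/30931 - 14258/((-183/207)) = (2*(4*(-8 + 4/5)))*(1/30931) - 14258/((-183*1/207)) = (2*(4*(-36/5)))*(1/30931) - 14258/(-61/69) = (2*(-144/5))*(1/30931) - 14258*(-69/61) = -288/5*1/30931 + 983802/61 = -288/154655 + 983802/61 = 152149880742/9433955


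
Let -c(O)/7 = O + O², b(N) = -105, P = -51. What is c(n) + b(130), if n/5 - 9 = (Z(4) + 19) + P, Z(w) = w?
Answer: -62615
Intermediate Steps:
n = -95 (n = 45 + 5*((4 + 19) - 51) = 45 + 5*(23 - 51) = 45 + 5*(-28) = 45 - 140 = -95)
c(O) = -7*O - 7*O² (c(O) = -7*(O + O²) = -7*O - 7*O²)
c(n) + b(130) = -7*(-95)*(1 - 95) - 105 = -7*(-95)*(-94) - 105 = -62510 - 105 = -62615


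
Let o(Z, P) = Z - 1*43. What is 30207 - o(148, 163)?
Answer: 30102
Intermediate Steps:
o(Z, P) = -43 + Z (o(Z, P) = Z - 43 = -43 + Z)
30207 - o(148, 163) = 30207 - (-43 + 148) = 30207 - 1*105 = 30207 - 105 = 30102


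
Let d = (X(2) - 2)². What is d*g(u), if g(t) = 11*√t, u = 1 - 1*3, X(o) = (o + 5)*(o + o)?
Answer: 7436*I*√2 ≈ 10516.0*I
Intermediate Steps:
X(o) = 2*o*(5 + o) (X(o) = (5 + o)*(2*o) = 2*o*(5 + o))
u = -2 (u = 1 - 3 = -2)
d = 676 (d = (2*2*(5 + 2) - 2)² = (2*2*7 - 2)² = (28 - 2)² = 26² = 676)
d*g(u) = 676*(11*√(-2)) = 676*(11*(I*√2)) = 676*(11*I*√2) = 7436*I*√2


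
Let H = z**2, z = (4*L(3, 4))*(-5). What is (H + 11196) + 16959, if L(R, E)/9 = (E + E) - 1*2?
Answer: 1194555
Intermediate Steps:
L(R, E) = -18 + 18*E (L(R, E) = 9*((E + E) - 1*2) = 9*(2*E - 2) = 9*(-2 + 2*E) = -18 + 18*E)
z = -1080 (z = (4*(-18 + 18*4))*(-5) = (4*(-18 + 72))*(-5) = (4*54)*(-5) = 216*(-5) = -1080)
H = 1166400 (H = (-1080)**2 = 1166400)
(H + 11196) + 16959 = (1166400 + 11196) + 16959 = 1177596 + 16959 = 1194555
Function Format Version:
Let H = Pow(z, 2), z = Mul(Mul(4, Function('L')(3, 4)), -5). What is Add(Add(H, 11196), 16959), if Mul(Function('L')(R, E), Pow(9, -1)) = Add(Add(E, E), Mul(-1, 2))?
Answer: 1194555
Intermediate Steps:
Function('L')(R, E) = Add(-18, Mul(18, E)) (Function('L')(R, E) = Mul(9, Add(Add(E, E), Mul(-1, 2))) = Mul(9, Add(Mul(2, E), -2)) = Mul(9, Add(-2, Mul(2, E))) = Add(-18, Mul(18, E)))
z = -1080 (z = Mul(Mul(4, Add(-18, Mul(18, 4))), -5) = Mul(Mul(4, Add(-18, 72)), -5) = Mul(Mul(4, 54), -5) = Mul(216, -5) = -1080)
H = 1166400 (H = Pow(-1080, 2) = 1166400)
Add(Add(H, 11196), 16959) = Add(Add(1166400, 11196), 16959) = Add(1177596, 16959) = 1194555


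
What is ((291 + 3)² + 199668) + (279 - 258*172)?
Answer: 242007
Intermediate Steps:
((291 + 3)² + 199668) + (279 - 258*172) = (294² + 199668) + (279 - 44376) = (86436 + 199668) - 44097 = 286104 - 44097 = 242007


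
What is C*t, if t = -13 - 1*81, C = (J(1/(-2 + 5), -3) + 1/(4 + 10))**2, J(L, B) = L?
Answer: -13583/882 ≈ -15.400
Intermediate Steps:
C = 289/1764 (C = (1/(-2 + 5) + 1/(4 + 10))**2 = (1/3 + 1/14)**2 = (17/42)**2 = 289/1764 ≈ 0.16383)
t = -94 (t = -13 - 81 = -94)
C*t = (289/1764)*(-94) = -13583/882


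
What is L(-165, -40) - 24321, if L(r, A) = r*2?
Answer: -24651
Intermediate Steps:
L(r, A) = 2*r
L(-165, -40) - 24321 = 2*(-165) - 24321 = -330 - 24321 = -24651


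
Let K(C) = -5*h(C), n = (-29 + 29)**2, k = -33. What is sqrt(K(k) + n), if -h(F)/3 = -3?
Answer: 3*I*sqrt(5) ≈ 6.7082*I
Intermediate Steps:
n = 0 (n = 0**2 = 0)
h(F) = 9 (h(F) = -3*(-3) = 9)
K(C) = -45 (K(C) = -5*9 = -45)
sqrt(K(k) + n) = sqrt(-45 + 0) = sqrt(-45) = 3*I*sqrt(5)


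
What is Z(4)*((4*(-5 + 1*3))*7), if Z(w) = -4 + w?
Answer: 0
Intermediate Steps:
Z(4)*((4*(-5 + 1*3))*7) = (-4 + 4)*((4*(-5 + 1*3))*7) = 0*((4*(-5 + 3))*7) = 0*((4*(-2))*7) = 0*(-8*7) = 0*(-56) = 0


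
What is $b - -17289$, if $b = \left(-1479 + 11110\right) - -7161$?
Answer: $34081$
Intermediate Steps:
$b = 16792$ ($b = 9631 + 7161 = 16792$)
$b - -17289 = 16792 - -17289 = 16792 + 17289 = 34081$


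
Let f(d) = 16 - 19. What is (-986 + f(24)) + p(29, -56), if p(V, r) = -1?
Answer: -990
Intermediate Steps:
f(d) = -3
(-986 + f(24)) + p(29, -56) = (-986 - 3) - 1 = -989 - 1 = -990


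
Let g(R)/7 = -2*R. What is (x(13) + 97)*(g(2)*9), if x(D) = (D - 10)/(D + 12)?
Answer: -611856/25 ≈ -24474.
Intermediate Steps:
g(R) = -14*R (g(R) = 7*(-2*R) = -14*R)
x(D) = (-10 + D)/(12 + D)
(x(13) + 97)*(g(2)*9) = ((-10 + 13)/(12 + 13) + 97)*(-14*2*9) = (3/25 + 97)*(-28*9) = ((1/25)*3 + 97)*(-252) = (3/25 + 97)*(-252) = (2428/25)*(-252) = -611856/25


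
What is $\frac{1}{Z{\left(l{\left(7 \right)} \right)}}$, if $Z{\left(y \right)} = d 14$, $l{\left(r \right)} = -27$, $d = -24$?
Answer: $- \frac{1}{336} \approx -0.0029762$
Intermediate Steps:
$Z{\left(y \right)} = -336$ ($Z{\left(y \right)} = \left(-24\right) 14 = -336$)
$\frac{1}{Z{\left(l{\left(7 \right)} \right)}} = \frac{1}{-336} = - \frac{1}{336}$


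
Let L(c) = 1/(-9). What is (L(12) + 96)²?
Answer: 744769/81 ≈ 9194.7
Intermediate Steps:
L(c) = -⅑
(L(12) + 96)² = (-⅑ + 96)² = (863/9)² = 744769/81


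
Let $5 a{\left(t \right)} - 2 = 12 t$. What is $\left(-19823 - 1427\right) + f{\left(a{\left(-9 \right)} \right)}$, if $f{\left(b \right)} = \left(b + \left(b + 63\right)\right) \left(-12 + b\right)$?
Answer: $- \frac{548348}{25} \approx -21934.0$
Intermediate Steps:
$a{\left(t \right)} = \frac{2}{5} + \frac{12 t}{5}$
$f{\left(b \right)} = \left(-12 + b\right) \left(63 + 2 b\right)$ ($f{\left(b \right)} = \left(b + \left(63 + b\right)\right) \left(-12 + b\right) = \left(63 + 2 b\right) \left(-12 + b\right) = \left(-12 + b\right) \left(63 + 2 b\right)$)
$\left(-19823 - 1427\right) + f{\left(a{\left(-9 \right)} \right)} = \left(-19823 - 1427\right) + \left(-756 + 2 \left(\frac{2}{5} + \frac{12}{5} \left(-9\right)\right)^{2} + 39 \left(\frac{2}{5} + \frac{12}{5} \left(-9\right)\right)\right) = \left(-19823 - 1427\right) + \left(-756 + 2 \left(\frac{2}{5} - \frac{108}{5}\right)^{2} + 39 \left(\frac{2}{5} - \frac{108}{5}\right)\right) = -21250 + \left(-756 + 2 \left(- \frac{106}{5}\right)^{2} + 39 \left(- \frac{106}{5}\right)\right) = -21250 - \frac{17098}{25} = - \frac{548348}{25}$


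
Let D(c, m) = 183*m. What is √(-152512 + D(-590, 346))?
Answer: I*√89194 ≈ 298.65*I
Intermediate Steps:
√(-152512 + D(-590, 346)) = √(-152512 + 183*346) = √(-152512 + 63318) = √(-89194) = I*√89194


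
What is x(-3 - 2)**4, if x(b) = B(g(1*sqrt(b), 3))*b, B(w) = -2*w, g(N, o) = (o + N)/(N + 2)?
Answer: 10000*(3 + I*sqrt(5))**4/(2 + I*sqrt(5))**4 ≈ 16821.0 - 17395.0*I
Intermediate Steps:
g(N, o) = (N + o)/(2 + N)
x(b) = -2*b*(3 + sqrt(b))/(2 + sqrt(b)) (x(b) = (-2*(1*sqrt(b) + 3)/(2 + 1*sqrt(b)))*b = (-2*(sqrt(b) + 3)/(2 + sqrt(b)))*b = (-2*(3 + sqrt(b))/(2 + sqrt(b)))*b = -2*b*(3 + sqrt(b))/(2 + sqrt(b)))
x(-3 - 2)**4 = (2*(-3 - 2)*(-3 - sqrt(-3 - 2))/(2 + sqrt(-3 - 2)))**4 = (2*(-5)*(-3 - sqrt(-5))/(2 + sqrt(-5)))**4 = (2*(-5)*(-3 - I*sqrt(5))/(2 + I*sqrt(5)))**4 = (-10*(-3 - I*sqrt(5))/(2 + I*sqrt(5)))**4 = 10000*(-3 - I*sqrt(5))**4/(2 + I*sqrt(5))**4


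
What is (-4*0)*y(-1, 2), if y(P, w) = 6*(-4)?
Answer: 0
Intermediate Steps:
y(P, w) = -24
(-4*0)*y(-1, 2) = -4*0*(-24) = 0*(-24) = 0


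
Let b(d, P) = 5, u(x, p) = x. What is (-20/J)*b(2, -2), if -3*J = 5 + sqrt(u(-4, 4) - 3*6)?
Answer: 1500/47 - 300*I*sqrt(22)/47 ≈ 31.915 - 29.939*I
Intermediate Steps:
J = -5/3 - I*sqrt(22)/3 (J = -(5 + sqrt(-4 - 3*6))/3 = -(5 + sqrt(-4 - 18))/3 = -(5 + sqrt(-22))/3 = -(5 + I*sqrt(22))/3 = -5/3 - I*sqrt(22)/3 ≈ -1.6667 - 1.5635*I)
(-20/J)*b(2, -2) = (-20/(-5/3 - I*sqrt(22)/3))*5 = -20/(-5/3 - I*sqrt(22)/3)*5 = -100/(-5/3 - I*sqrt(22)/3)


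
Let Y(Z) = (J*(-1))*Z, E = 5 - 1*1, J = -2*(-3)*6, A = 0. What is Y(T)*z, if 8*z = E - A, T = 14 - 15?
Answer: 18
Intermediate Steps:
T = -1
J = 36 (J = 6*6 = 36)
E = 4 (E = 5 - 1 = 4)
Y(Z) = -36*Z (Y(Z) = (36*(-1))*Z = -36*Z)
z = ½ (z = (4 - 1*0)/8 = (4 + 0)/8 = (⅛)*4 = ½ ≈ 0.50000)
Y(T)*z = -36*(-1)*(½) = 36*(½) = 18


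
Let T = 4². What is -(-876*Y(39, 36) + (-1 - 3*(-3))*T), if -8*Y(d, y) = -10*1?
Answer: 967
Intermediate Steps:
T = 16
Y(d, y) = 5/4 (Y(d, y) = -(-5)/4 = -⅛*(-10) = 5/4)
-(-876*Y(39, 36) + (-1 - 3*(-3))*T) = -(-876*5/4 + (-1 - 3*(-3))*16) = -(-1095 + (-1 + 9)*16) = -(-1095 + 8*16) = -(-1095 + 128) = -1*(-967) = 967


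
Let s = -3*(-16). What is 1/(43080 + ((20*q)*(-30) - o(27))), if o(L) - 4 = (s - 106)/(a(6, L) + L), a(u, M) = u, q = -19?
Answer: 33/1797766 ≈ 1.8356e-5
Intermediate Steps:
s = 48
o(L) = 4 - 58/(6 + L) (o(L) = 4 + (48 - 106)/(6 + L) = 4 - 58/(6 + L))
1/(43080 + ((20*q)*(-30) - o(27))) = 1/(43080 + ((20*(-19))*(-30) - 2*(-17 + 2*27)/(6 + 27))) = 1/(43080 + (-380*(-30) - 2*(-17 + 54)/33)) = 1/(43080 + (11400 - 2*37/33)) = 1/(43080 + (11400 - 1*74/33)) = 1/(43080 + (11400 - 74/33)) = 1/(43080 + 376126/33) = 1/(1797766/33) = 33/1797766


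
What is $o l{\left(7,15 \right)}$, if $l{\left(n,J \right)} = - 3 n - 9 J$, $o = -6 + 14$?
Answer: $-1248$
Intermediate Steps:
$o = 8$
$l{\left(n,J \right)} = - 9 J - 3 n$
$o l{\left(7,15 \right)} = 8 \left(\left(-9\right) 15 - 21\right) = 8 \left(-135 - 21\right) = 8 \left(-156\right) = -1248$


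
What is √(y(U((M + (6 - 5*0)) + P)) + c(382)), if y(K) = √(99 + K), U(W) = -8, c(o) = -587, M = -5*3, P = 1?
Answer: √(-587 + √91) ≈ 24.03*I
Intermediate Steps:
M = -15
√(y(U((M + (6 - 5*0)) + P)) + c(382)) = √(√(99 - 8) - 587) = √(√91 - 587) = √(-587 + √91)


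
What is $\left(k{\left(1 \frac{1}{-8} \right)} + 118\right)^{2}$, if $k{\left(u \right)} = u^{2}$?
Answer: $\frac{57047809}{4096} \approx 13928.0$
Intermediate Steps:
$\left(k{\left(1 \frac{1}{-8} \right)} + 118\right)^{2} = \left(\left(1 \frac{1}{-8}\right)^{2} + 118\right)^{2} = \left(\left(1 \left(- \frac{1}{8}\right)\right)^{2} + 118\right)^{2} = \left(\left(- \frac{1}{8}\right)^{2} + 118\right)^{2} = \left(\frac{1}{64} + 118\right)^{2} = \left(\frac{7553}{64}\right)^{2} = \frac{57047809}{4096}$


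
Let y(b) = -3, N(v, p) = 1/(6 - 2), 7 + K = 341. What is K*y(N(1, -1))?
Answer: -1002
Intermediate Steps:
K = 334 (K = -7 + 341 = 334)
N(v, p) = 1/4
K*y(N(1, -1)) = 334*(-3) = -1002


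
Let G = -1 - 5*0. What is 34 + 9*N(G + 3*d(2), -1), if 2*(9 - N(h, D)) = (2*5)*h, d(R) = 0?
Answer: 160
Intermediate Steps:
G = -1 (G = -1 + 0 = -1)
N(h, D) = 9 - 5*h (N(h, D) = 9 - 2*5*h/2 = 9 - 5*h)
34 + 9*N(G + 3*d(2), -1) = 34 + 9*(9 - 5*(-1 + 3*0)) = 34 + 9*(9 - 5*(-1 + 0)) = 34 + 9*(9 - 5*(-1)) = 34 + 9*(9 + 5) = 34 + 9*14 = 34 + 126 = 160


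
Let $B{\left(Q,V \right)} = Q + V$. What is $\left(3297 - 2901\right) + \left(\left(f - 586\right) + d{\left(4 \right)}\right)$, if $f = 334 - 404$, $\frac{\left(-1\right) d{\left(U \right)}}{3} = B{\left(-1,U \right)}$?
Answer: $-269$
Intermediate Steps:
$d{\left(U \right)} = 3 - 3 U$ ($d{\left(U \right)} = - 3 \left(-1 + U\right) = 3 - 3 U$)
$f = -70$ ($f = 334 - 404 = -70$)
$\left(3297 - 2901\right) + \left(\left(f - 586\right) + d{\left(4 \right)}\right) = \left(3297 - 2901\right) + \left(\left(-70 - 586\right) + \left(3 - 12\right)\right) = 396 + \left(-656 + \left(3 - 12\right)\right) = 396 - 665 = -269$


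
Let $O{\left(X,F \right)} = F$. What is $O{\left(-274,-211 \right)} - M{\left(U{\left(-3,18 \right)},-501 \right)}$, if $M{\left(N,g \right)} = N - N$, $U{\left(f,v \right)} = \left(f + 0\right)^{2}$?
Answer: $-211$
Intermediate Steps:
$U{\left(f,v \right)} = f^{2}$
$M{\left(N,g \right)} = 0$
$O{\left(-274,-211 \right)} - M{\left(U{\left(-3,18 \right)},-501 \right)} = -211 - 0 = -211 + 0 = -211$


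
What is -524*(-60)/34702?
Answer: 15720/17351 ≈ 0.90600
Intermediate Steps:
-524*(-60)/34702 = 31440*(1/34702) = 15720/17351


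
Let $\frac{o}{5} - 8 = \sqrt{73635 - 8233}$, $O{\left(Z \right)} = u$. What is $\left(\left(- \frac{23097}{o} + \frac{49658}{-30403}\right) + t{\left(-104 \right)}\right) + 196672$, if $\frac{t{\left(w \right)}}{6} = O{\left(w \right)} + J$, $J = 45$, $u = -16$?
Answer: $\frac{977566978963964}{4966178035} - \frac{23097 \sqrt{65402}}{326690} \approx 1.9683 \cdot 10^{5}$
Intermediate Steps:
$O{\left(Z \right)} = -16$
$t{\left(w \right)} = 174$ ($t{\left(w \right)} = 6 \left(-16 + 45\right) = 6 \cdot 29 = 174$)
$o = 40 + 5 \sqrt{65402}$ ($o = 40 + 5 \sqrt{73635 - 8233} = 40 + 5 \sqrt{65402} \approx 1318.7$)
$\left(\left(- \frac{23097}{o} + \frac{49658}{-30403}\right) + t{\left(-104 \right)}\right) + 196672 = \left(\left(- \frac{23097}{40 + 5 \sqrt{65402}} + \frac{49658}{-30403}\right) + 174\right) + 196672 = \left(\left(- \frac{23097}{40 + 5 \sqrt{65402}} + 49658 \left(- \frac{1}{30403}\right)\right) + 174\right) + 196672 = \left(\left(- \frac{23097}{40 + 5 \sqrt{65402}} - \frac{49658}{30403}\right) + 174\right) + 196672 = \left(\left(- \frac{49658}{30403} - \frac{23097}{40 + 5 \sqrt{65402}}\right) + 174\right) + 196672 = \left(\frac{5240464}{30403} - \frac{23097}{40 + 5 \sqrt{65402}}\right) + 196672 = \frac{5984659280}{30403} - \frac{23097}{40 + 5 \sqrt{65402}}$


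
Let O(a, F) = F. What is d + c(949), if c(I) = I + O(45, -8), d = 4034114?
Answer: 4035055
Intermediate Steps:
c(I) = -8 + I (c(I) = I - 8 = -8 + I)
d + c(949) = 4034114 + (-8 + 949) = 4034114 + 941 = 4035055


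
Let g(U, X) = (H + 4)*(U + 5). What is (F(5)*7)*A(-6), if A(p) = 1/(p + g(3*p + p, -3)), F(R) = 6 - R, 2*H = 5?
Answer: -2/37 ≈ -0.054054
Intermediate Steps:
H = 5/2 (H = (½)*5 = 5/2 ≈ 2.5000)
g(U, X) = 65/2 + 13*U/2 (g(U, X) = (5/2 + 4)*(U + 5) = 13*(5 + U)/2 = 65/2 + 13*U/2)
A(p) = 1/(65/2 + 27*p) (A(p) = 1/(p + (65/2 + 13*(3*p + p)/2)) = 1/(p + (65/2 + 13*(4*p)/2)) = 1/(p + (65/2 + 26*p)) = 1/(65/2 + 27*p))
(F(5)*7)*A(-6) = ((6 - 1*5)*7)*(2/(65 + 54*(-6))) = ((6 - 5)*7)*(2/(65 - 324)) = (1*7)*(2/(-259)) = 7*(2*(-1/259)) = 7*(-2/259) = -2/37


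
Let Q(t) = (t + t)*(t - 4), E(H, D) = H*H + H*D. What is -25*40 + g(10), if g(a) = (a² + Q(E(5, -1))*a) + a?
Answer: 5510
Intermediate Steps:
E(H, D) = H² + D*H
Q(t) = 2*t*(-4 + t) (Q(t) = (2*t)*(-4 + t) = 2*t*(-4 + t))
g(a) = a² + 641*a (g(a) = (a² + (2*(5*(-1 + 5))*(-4 + 5*(-1 + 5)))*a) + a = (a² + (2*(5*4)*(-4 + 5*4))*a) + a = (a² + (2*20*(-4 + 20))*a) + a = (a² + (2*20*16)*a) + a = (a² + 640*a) + a = a² + 641*a)
-25*40 + g(10) = -25*40 + 10*(641 + 10) = -1000 + 10*651 = -1000 + 6510 = 5510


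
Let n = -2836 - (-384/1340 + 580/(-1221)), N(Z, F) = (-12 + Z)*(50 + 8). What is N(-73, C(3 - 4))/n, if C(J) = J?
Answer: 1008271275/579855872 ≈ 1.7388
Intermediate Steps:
N(Z, F) = -696 + 58*Z (N(Z, F) = (-12 + Z)*58 = -696 + 58*Z)
n = -1159711744/409035 (n = -2836 - (-384*1/1340 + 580*(-1/1221)) = -2836 - (-96/335 - 580/1221) = -2836 - 1*(-311516/409035) = -2836 + 311516/409035 = -1159711744/409035 ≈ -2835.2)
N(-73, C(3 - 4))/n = (-696 + 58*(-73))/(-1159711744/409035) = (-696 - 4234)*(-409035/1159711744) = -4930*(-409035/1159711744) = 1008271275/579855872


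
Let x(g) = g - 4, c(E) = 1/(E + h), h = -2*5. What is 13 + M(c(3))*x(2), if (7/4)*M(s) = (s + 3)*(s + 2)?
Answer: 2379/343 ≈ 6.9359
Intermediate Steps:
h = -10
c(E) = 1/(-10 + E) (c(E) = 1/(E - 10) = 1/(-10 + E))
M(s) = 4*(2 + s)*(3 + s)/7 (M(s) = 4*((s + 3)*(s + 2))/7 = 4*((3 + s)*(2 + s))/7 = 4*((2 + s)*(3 + s))/7 = 4*(2 + s)*(3 + s)/7)
x(g) = -4 + g
13 + M(c(3))*x(2) = 13 + (24/7 + 4*(1/(-10 + 3))²/7 + 20/(7*(-10 + 3)))*(-4 + 2) = 13 + (24/7 + 4*(1/(-7))²/7 + (20/7)/(-7))*(-2) = 13 + (24/7 + 4*(-⅐)²/7 + (20/7)*(-⅐))*(-2) = 13 + (24/7 + (4/7)*(1/49) - 20/49)*(-2) = 13 + (24/7 + 4/343 - 20/49)*(-2) = 13 + (1040/343)*(-2) = 13 - 2080/343 = 2379/343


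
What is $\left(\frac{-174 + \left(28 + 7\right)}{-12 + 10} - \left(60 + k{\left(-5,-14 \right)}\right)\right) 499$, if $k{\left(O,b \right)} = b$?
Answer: $\frac{23453}{2} \approx 11727.0$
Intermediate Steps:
$\left(\frac{-174 + \left(28 + 7\right)}{-12 + 10} - \left(60 + k{\left(-5,-14 \right)}\right)\right) 499 = \left(\frac{-174 + \left(28 + 7\right)}{-12 + 10} - 46\right) 499 = \left(\frac{-174 + 35}{-2} + \left(-60 + 14\right)\right) 499 = \left(\left(-139\right) \left(- \frac{1}{2}\right) - 46\right) 499 = \left(\frac{139}{2} - 46\right) 499 = \frac{47}{2} \cdot 499 = \frac{23453}{2}$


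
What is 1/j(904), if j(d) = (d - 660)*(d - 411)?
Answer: 1/120292 ≈ 8.3131e-6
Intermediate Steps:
j(d) = (-660 + d)*(-411 + d)
1/j(904) = 1/(271260 + 904**2 - 1071*904) = 1/(271260 + 817216 - 968184) = 1/120292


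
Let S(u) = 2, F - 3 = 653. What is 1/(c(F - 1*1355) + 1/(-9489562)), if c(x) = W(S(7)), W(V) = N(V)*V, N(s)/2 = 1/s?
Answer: 9489562/18979123 ≈ 0.50000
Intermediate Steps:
F = 656 (F = 3 + 653 = 656)
N(s) = 2/s
W(V) = 2 (W(V) = (2/V)*V = 2)
c(x) = 2
1/(c(F - 1*1355) + 1/(-9489562)) = 1/(2 + 1/(-9489562)) = 1/(2 - 1/9489562) = 1/(18979123/9489562) = 9489562/18979123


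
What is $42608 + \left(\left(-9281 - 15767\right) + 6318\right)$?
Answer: $23878$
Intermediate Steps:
$42608 + \left(\left(-9281 - 15767\right) + 6318\right) = 42608 + \left(-25048 + 6318\right) = 42608 - 18730 = 23878$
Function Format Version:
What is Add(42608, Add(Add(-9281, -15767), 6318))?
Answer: 23878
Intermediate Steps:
Add(42608, Add(Add(-9281, -15767), 6318)) = Add(42608, Add(-25048, 6318)) = Add(42608, -18730) = 23878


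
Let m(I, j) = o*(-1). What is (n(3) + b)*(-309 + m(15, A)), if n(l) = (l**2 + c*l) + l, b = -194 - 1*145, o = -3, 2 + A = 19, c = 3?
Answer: 97308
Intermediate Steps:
A = 17 (A = -2 + 19 = 17)
b = -339 (b = -194 - 145 = -339)
m(I, j) = 3 (m(I, j) = -3*(-1) = 3)
n(l) = l**2 + 4*l (n(l) = (l**2 + 3*l) + l = l**2 + 4*l)
(n(3) + b)*(-309 + m(15, A)) = (3*(4 + 3) - 339)*(-309 + 3) = (3*7 - 339)*(-306) = (21 - 339)*(-306) = -318*(-306) = 97308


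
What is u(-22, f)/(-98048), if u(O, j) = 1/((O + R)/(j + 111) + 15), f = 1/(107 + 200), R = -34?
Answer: -17039/24216777472 ≈ -7.0360e-7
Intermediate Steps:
f = 1/307 ≈ 0.0032573
u(O, j) = 1/(15 + (-34 + O)/(111 + j)) (u(O, j) = 1/((O - 34)/(j + 111) + 15) = 1/((-34 + O)/(111 + j) + 15) = 1/(15 + (-34 + O)/(111 + j)))
u(-22, f)/(-98048) = ((111 + 1/307)/(1631 - 22 + 15*(1/307)))/(-98048) = ((34078/307)/(1631 - 22 + 15/307))*(-1/98048) = ((34078/307)/(493978/307))*(-1/98048) = ((307/493978)*(34078/307))*(-1/98048) = (17039/246989)*(-1/98048) = -17039/24216777472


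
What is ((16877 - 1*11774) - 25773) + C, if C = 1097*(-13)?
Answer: -34931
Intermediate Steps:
C = -14261
((16877 - 1*11774) - 25773) + C = ((16877 - 1*11774) - 25773) - 14261 = ((16877 - 11774) - 25773) - 14261 = (5103 - 25773) - 14261 = -20670 - 14261 = -34931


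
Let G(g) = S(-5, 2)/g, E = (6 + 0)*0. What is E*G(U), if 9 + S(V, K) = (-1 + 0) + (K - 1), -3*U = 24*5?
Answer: 0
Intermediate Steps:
U = -40 (U = -8*5 = -1/3*120 = -40)
E = 0 (E = 6*0 = 0)
S(V, K) = -11 + K (S(V, K) = -9 + ((-1 + 0) + (K - 1)) = -9 + (-1 + (-1 + K)) = -9 + (-2 + K) = -11 + K)
G(g) = -9/g (G(g) = (-11 + 2)/g = -9/g)
E*G(U) = 0*(-9/(-40)) = 0*(-9*(-1/40)) = 0*(9/40) = 0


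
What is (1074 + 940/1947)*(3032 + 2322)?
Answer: 11200664372/1947 ≈ 5.7528e+6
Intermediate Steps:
(1074 + 940/1947)*(3032 + 2322) = (1074 + 940*(1/1947))*5354 = (1074 + 940/1947)*5354 = (2092018/1947)*5354 = 11200664372/1947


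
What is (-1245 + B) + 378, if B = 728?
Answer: -139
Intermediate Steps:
(-1245 + B) + 378 = (-1245 + 728) + 378 = -517 + 378 = -139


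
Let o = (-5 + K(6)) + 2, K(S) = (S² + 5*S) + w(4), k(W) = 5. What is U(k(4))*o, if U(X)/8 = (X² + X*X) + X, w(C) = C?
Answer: 29480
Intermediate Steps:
K(S) = 4 + S² + 5*S (K(S) = (S² + 5*S) + 4 = 4 + S² + 5*S)
U(X) = 8*X + 16*X² (U(X) = 8*((X² + X*X) + X) = 8*((X² + X²) + X) = 8*(2*X² + X) = 8*(X + 2*X²) = 8*X + 16*X²)
o = 67 (o = (-5 + (4 + 6² + 5*6)) + 2 = (-5 + (4 + 36 + 30)) + 2 = (-5 + 70) + 2 = 65 + 2 = 67)
U(k(4))*o = (8*5*(1 + 2*5))*67 = (8*5*(1 + 10))*67 = (8*5*11)*67 = 440*67 = 29480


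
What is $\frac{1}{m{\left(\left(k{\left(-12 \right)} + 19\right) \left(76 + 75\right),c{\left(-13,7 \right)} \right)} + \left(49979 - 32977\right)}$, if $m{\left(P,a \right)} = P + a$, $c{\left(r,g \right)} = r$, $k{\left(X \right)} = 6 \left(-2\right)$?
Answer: $\frac{1}{18046} \approx 5.5414 \cdot 10^{-5}$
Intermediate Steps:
$k{\left(X \right)} = -12$
$\frac{1}{m{\left(\left(k{\left(-12 \right)} + 19\right) \left(76 + 75\right),c{\left(-13,7 \right)} \right)} + \left(49979 - 32977\right)} = \frac{1}{\left(\left(-12 + 19\right) \left(76 + 75\right) - 13\right) + \left(49979 - 32977\right)} = \frac{1}{\left(7 \cdot 151 - 13\right) + 17002} = \frac{1}{\left(1057 - 13\right) + 17002} = \frac{1}{1044 + 17002} = \frac{1}{18046}$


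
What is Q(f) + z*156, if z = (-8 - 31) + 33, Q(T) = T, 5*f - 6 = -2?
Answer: -4676/5 ≈ -935.20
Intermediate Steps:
f = 4/5 (f = 6/5 + (1/5)*(-2) = 6/5 - 2/5 = 4/5 ≈ 0.80000)
z = -6 (z = -39 + 33 = -6)
Q(f) + z*156 = 4/5 - 6*156 = 4/5 - 936 = -4676/5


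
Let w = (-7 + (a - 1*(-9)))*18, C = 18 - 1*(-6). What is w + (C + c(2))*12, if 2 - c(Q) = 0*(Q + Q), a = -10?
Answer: 168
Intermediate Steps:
c(Q) = 2 (c(Q) = 2 - 0*(Q + Q) = 2 - 0*2*Q = 2 - 1*0 = 2 + 0 = 2)
C = 24 (C = 18 + 6 = 24)
w = -144 (w = (-7 + (-10 - 1*(-9)))*18 = (-7 + (-10 + 9))*18 = (-7 - 1)*18 = -8*18 = -144)
w + (C + c(2))*12 = -144 + (24 + 2)*12 = -144 + 26*12 = -144 + 312 = 168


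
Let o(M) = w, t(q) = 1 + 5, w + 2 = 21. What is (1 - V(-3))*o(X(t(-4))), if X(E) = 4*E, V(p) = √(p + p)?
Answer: 19 - 19*I*√6 ≈ 19.0 - 46.54*I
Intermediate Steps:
V(p) = √2*√p (V(p) = √(2*p) = √2*√p)
w = 19 (w = -2 + 21 = 19)
t(q) = 6
o(M) = 19
(1 - V(-3))*o(X(t(-4))) = (1 - √2*√(-3))*19 = (1 - √2*I*√3)*19 = (1 - I*√6)*19 = 19 - 19*I*√6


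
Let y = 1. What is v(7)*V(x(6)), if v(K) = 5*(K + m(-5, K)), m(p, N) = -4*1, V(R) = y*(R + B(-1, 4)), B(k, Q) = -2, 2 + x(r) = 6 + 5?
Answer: 105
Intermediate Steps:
x(r) = 9 (x(r) = -2 + (6 + 5) = -2 + 11 = 9)
V(R) = -2 + R (V(R) = 1*(R - 2) = 1*(-2 + R) = -2 + R)
m(p, N) = -4
v(K) = -20 + 5*K (v(K) = 5*(K - 4) = 5*(-4 + K) = -20 + 5*K)
v(7)*V(x(6)) = (-20 + 5*7)*(-2 + 9) = (-20 + 35)*7 = 15*7 = 105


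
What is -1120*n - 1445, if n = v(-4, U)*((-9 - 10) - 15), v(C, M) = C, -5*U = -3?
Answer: -153765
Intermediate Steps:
U = 3/5 (U = -1/5*(-3) = 3/5 ≈ 0.60000)
n = 136 (n = -4*((-9 - 10) - 15) = -4*(-19 - 15) = -4*(-34) = 136)
-1120*n - 1445 = -1120*136 - 1445 = -152320 - 1445 = -153765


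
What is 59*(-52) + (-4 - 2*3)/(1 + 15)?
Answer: -24549/8 ≈ -3068.6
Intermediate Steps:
59*(-52) + (-4 - 2*3)/(1 + 15) = -3068 + (-4 - 6)/16 = -3068 - 10*1/16 = -3068 - 5/8 = -24549/8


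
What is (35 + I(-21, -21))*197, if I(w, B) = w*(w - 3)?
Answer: 106183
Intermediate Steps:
I(w, B) = w*(-3 + w)
(35 + I(-21, -21))*197 = (35 - 21*(-3 - 21))*197 = (35 - 21*(-24))*197 = (35 + 504)*197 = 539*197 = 106183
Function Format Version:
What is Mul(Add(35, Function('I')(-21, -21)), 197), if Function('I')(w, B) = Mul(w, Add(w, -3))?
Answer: 106183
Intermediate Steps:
Function('I')(w, B) = Mul(w, Add(-3, w))
Mul(Add(35, Function('I')(-21, -21)), 197) = Mul(Add(35, Mul(-21, Add(-3, -21))), 197) = Mul(Add(35, Mul(-21, -24)), 197) = Mul(Add(35, 504), 197) = Mul(539, 197) = 106183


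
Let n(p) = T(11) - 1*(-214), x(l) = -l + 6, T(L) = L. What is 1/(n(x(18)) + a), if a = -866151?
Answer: -1/865926 ≈ -1.1548e-6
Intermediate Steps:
x(l) = 6 - l
n(p) = 225 (n(p) = 11 - 1*(-214) = 11 + 214 = 225)
1/(n(x(18)) + a) = 1/(225 - 866151) = 1/(-865926) = -1/865926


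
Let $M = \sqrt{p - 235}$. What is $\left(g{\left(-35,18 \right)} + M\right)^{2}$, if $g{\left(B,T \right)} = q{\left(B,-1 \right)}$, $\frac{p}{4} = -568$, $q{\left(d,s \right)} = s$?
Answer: $\left(1 - i \sqrt{2507}\right)^{2} \approx -2506.0 - 100.14 i$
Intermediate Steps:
$p = -2272$ ($p = 4 \left(-568\right) = -2272$)
$g{\left(B,T \right)} = -1$
$M = i \sqrt{2507}$ ($M = \sqrt{-2272 - 235} = \sqrt{-2507} = i \sqrt{2507} \approx 50.07 i$)
$\left(g{\left(-35,18 \right)} + M\right)^{2} = \left(-1 + i \sqrt{2507}\right)^{2}$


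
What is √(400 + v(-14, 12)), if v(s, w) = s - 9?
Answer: √377 ≈ 19.416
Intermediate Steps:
v(s, w) = -9 + s
√(400 + v(-14, 12)) = √(400 + (-9 - 14)) = √(400 - 23) = √377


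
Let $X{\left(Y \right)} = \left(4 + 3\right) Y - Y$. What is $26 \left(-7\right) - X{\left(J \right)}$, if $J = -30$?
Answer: $-2$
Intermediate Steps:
$X{\left(Y \right)} = 6 Y$ ($X{\left(Y \right)} = 7 Y - Y = 6 Y$)
$26 \left(-7\right) - X{\left(J \right)} = 26 \left(-7\right) - 6 \left(-30\right) = -182 - -180 = -182 + 180 = -2$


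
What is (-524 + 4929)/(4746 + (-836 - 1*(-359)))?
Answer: 4405/4269 ≈ 1.0319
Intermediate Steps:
(-524 + 4929)/(4746 + (-836 - 1*(-359))) = 4405/(4746 + (-836 + 359)) = 4405/(4746 - 477) = 4405/4269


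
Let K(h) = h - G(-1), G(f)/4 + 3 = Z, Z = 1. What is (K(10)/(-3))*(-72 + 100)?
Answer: -168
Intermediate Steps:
G(f) = -8 (G(f) = -12 + 4*1 = -12 + 4 = -8)
K(h) = 8 + h (K(h) = h - 1*(-8) = h + 8 = 8 + h)
(K(10)/(-3))*(-72 + 100) = ((8 + 10)/(-3))*(-72 + 100) = (18*(-1/3))*28 = -6*28 = -168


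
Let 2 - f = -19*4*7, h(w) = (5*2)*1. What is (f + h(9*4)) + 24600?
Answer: 25144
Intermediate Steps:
h(w) = 10 (h(w) = 10*1 = 10)
f = 534 (f = 2 - (-19*4)*7 = 2 - (-76)*7 = 2 - 1*(-532) = 2 + 532 = 534)
(f + h(9*4)) + 24600 = (534 + 10) + 24600 = 544 + 24600 = 25144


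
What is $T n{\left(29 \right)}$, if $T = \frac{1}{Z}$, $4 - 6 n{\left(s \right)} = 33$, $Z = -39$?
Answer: $\frac{29}{234} \approx 0.12393$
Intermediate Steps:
$n{\left(s \right)} = - \frac{29}{6}$ ($n{\left(s \right)} = \frac{2}{3} - \frac{11}{2} = - \frac{29}{6}$)
$T = - \frac{1}{39}$ ($T = \frac{1}{-39} = - \frac{1}{39} \approx -0.025641$)
$T n{\left(29 \right)} = \left(- \frac{1}{39}\right) \left(- \frac{29}{6}\right) = \frac{29}{234}$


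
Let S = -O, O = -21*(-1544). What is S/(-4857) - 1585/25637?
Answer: 274518581/41506303 ≈ 6.6139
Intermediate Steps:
O = 32424
S = -32424 (S = -1*32424 = -32424)
S/(-4857) - 1585/25637 = -32424/(-4857) - 1585/25637 = -32424*(-1/4857) - 1585*1/25637 = 10808/1619 - 1585/25637 = 274518581/41506303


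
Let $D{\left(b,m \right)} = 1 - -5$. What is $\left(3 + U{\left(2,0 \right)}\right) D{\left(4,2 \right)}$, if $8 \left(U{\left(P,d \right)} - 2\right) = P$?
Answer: $\frac{63}{2} \approx 31.5$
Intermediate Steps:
$D{\left(b,m \right)} = 6$ ($D{\left(b,m \right)} = 1 + 5 = 6$)
$U{\left(P,d \right)} = 2 + \frac{P}{8}$
$\left(3 + U{\left(2,0 \right)}\right) D{\left(4,2 \right)} = \left(3 + \left(2 + \frac{1}{8} \cdot 2\right)\right) 6 = \left(3 + \left(2 + \frac{1}{4}\right)\right) 6 = \left(3 + \frac{9}{4}\right) 6 = \frac{21}{4} \cdot 6 = \frac{63}{2}$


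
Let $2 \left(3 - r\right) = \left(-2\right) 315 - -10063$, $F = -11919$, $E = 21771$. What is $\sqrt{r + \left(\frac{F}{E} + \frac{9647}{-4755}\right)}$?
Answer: $\frac{i \sqrt{277313544870772510}}{7668230} \approx 68.674 i$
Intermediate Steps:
$r = - \frac{9427}{2}$ ($r = 3 - \frac{\left(-2\right) 315 - -10063}{2} = 3 - \frac{-630 + 10063}{2} = 3 - \frac{9433}{2} = - \frac{9427}{2} \approx -4713.5$)
$\sqrt{r + \left(\frac{F}{E} + \frac{9647}{-4755}\right)} = \sqrt{- \frac{9427}{2} + \left(- \frac{11919}{21771} + \frac{9647}{-4755}\right)} = \sqrt{- \frac{9427}{2} + \left(\left(-11919\right) \frac{1}{21771} + 9647 \left(- \frac{1}{4755}\right)\right)} = \sqrt{- \frac{9427}{2} - \frac{9877766}{3834115}} = \sqrt{- \frac{36163957637}{7668230}} = \frac{i \sqrt{277313544870772510}}{7668230}$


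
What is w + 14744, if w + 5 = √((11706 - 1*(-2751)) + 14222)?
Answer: 14739 + √28679 ≈ 14908.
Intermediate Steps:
w = -5 + √28679 (w = -5 + √((11706 - 1*(-2751)) + 14222) = -5 + √((11706 + 2751) + 14222) = -5 + √(14457 + 14222) = -5 + √28679 ≈ 164.35)
w + 14744 = (-5 + √28679) + 14744 = 14739 + √28679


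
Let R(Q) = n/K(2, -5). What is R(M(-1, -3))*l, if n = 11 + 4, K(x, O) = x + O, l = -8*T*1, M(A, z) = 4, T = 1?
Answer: 40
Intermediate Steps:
l = -8 (l = -8*1*1 = -8*1 = -8)
K(x, O) = O + x
n = 15
R(Q) = -5 (R(Q) = 15/(-5 + 2) = 15/(-3) = 15*(-⅓) = -5)
R(M(-1, -3))*l = -5*(-8) = 40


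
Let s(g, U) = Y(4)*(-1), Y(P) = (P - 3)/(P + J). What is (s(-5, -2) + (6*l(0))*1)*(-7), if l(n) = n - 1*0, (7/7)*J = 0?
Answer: 7/4 ≈ 1.7500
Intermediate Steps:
J = 0
l(n) = n (l(n) = n + 0 = n)
Y(P) = (-3 + P)/P (Y(P) = (P - 3)/(P + 0) = (-3 + P)/P)
s(g, U) = -¼ (s(g, U) = ((-3 + 4)/4)*(-1) = ((¼)*1)*(-1) = (¼)*(-1) = -¼)
(s(-5, -2) + (6*l(0))*1)*(-7) = (-¼ + (6*0)*1)*(-7) = (-¼ + 0*1)*(-7) = (-¼ + 0)*(-7) = -¼*(-7) = 7/4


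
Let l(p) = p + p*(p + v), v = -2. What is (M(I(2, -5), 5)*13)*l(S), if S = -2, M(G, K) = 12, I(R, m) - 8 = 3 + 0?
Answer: 936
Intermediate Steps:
I(R, m) = 11 (I(R, m) = 8 + (3 + 0) = 8 + 3 = 11)
l(p) = p + p*(-2 + p) (l(p) = p + p*(p - 2) = p + p*(-2 + p))
(M(I(2, -5), 5)*13)*l(S) = (12*13)*(-2*(-1 - 2)) = 156*(-2*(-3)) = 156*6 = 936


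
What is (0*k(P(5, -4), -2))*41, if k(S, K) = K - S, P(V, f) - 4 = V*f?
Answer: 0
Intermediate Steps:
P(V, f) = 4 + V*f
(0*k(P(5, -4), -2))*41 = (0*(-2 - (4 + 5*(-4))))*41 = (0*(-2 - (4 - 20)))*41 = (0*(-2 - 1*(-16)))*41 = (0*(-2 + 16))*41 = (0*14)*41 = 0*41 = 0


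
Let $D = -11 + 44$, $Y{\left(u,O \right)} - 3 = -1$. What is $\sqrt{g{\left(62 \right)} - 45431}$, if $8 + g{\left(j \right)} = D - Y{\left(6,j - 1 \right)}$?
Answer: $4 i \sqrt{2838} \approx 213.09 i$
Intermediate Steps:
$Y{\left(u,O \right)} = 2$ ($Y{\left(u,O \right)} = 3 - 1 = 2$)
$D = 33$
$g{\left(j \right)} = 23$ ($g{\left(j \right)} = -8 + \left(33 - 2\right) = -8 + 31 = 23$)
$\sqrt{g{\left(62 \right)} - 45431} = \sqrt{23 - 45431} = \sqrt{-45408} = 4 i \sqrt{2838}$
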